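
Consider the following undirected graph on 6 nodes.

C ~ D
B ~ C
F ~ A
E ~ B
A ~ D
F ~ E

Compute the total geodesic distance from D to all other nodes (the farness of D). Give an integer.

Distances from D: A:1, B:2, C:1, E:3, F:2.
Sum = 1 + 2 + 1 + 3 + 2 = 9.

9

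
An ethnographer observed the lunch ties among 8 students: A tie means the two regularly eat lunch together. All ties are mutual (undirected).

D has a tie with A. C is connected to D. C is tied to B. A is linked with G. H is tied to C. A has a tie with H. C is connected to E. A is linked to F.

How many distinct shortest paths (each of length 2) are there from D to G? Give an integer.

1

The shortest distance is 2, and the only length-2 path is D–A–G. So there is exactly 1 shortest path.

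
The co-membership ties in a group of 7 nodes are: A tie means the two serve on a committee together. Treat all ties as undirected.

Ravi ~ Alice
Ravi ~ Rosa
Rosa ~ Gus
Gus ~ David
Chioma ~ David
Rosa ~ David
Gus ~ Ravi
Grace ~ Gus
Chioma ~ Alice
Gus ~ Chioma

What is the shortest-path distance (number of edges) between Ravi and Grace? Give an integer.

One shortest route is Ravi – Gus – Grace, which uses 2 edges, and Ravi and Grace are not directly tied, so nothing shorter exists. So d(Ravi,Grace) = 2.

2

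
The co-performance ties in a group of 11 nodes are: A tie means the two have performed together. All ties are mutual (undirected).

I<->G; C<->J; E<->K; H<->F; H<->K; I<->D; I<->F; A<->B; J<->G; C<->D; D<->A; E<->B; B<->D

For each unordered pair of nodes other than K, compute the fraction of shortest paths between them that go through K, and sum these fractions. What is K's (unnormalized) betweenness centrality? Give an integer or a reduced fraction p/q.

Pairs whose geodesics pass through K — A–H: 1/2; B–H: 1; E–H: 1; E–F: 1.
All other pairs contribute 0.
Summing the contributions gives betweenness(K) = 7/2.

7/2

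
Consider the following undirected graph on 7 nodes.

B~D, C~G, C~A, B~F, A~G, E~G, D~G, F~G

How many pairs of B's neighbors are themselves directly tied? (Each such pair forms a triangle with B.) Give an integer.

0

B's neighbors are D and F, but none of them are tied to each other, so no triangle contains B.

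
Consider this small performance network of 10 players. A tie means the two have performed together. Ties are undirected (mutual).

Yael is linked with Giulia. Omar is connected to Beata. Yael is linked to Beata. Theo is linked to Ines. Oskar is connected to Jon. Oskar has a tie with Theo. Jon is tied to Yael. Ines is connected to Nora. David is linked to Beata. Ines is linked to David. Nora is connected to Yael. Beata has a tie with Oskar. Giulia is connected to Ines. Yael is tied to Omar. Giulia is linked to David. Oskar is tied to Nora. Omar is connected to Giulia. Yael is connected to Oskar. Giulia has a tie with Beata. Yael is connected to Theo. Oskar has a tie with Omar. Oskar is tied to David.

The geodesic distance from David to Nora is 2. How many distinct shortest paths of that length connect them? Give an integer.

2

The shortest distance is 2. The length-2 paths are: David–Ines–Nora; David–Oskar–Nora.
That gives 2 distinct shortest paths.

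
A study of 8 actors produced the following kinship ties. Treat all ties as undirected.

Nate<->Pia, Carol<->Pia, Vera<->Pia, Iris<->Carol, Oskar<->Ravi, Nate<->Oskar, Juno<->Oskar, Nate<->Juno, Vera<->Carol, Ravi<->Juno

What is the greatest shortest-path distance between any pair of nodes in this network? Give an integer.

Eccentricity of each node (its greatest distance to any other): Carol:4, Iris:5, Juno:4, Nate:3, Oskar:4, Pia:3, Ravi:5, Vera:4.
The maximum eccentricity is 5, realized for instance by the pair Iris–Ravi via Iris – Carol – Pia – Nate – Juno – Ravi. So the diameter is 5.

5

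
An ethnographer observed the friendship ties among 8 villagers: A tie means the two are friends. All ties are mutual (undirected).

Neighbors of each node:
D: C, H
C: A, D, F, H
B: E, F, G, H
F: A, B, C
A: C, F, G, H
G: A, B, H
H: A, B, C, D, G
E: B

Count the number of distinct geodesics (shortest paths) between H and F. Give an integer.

3

The shortest distance is 2. The length-2 paths are: H–B–F; H–A–F; H–C–F.
That gives 3 distinct shortest paths.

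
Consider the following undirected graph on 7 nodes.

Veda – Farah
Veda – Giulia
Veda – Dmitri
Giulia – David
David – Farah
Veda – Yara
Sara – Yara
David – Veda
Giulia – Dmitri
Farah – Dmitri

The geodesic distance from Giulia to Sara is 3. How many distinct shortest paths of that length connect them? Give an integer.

The shortest distance is 3, and the only length-3 path is Giulia–Veda–Yara–Sara. So there is exactly 1 shortest path.

1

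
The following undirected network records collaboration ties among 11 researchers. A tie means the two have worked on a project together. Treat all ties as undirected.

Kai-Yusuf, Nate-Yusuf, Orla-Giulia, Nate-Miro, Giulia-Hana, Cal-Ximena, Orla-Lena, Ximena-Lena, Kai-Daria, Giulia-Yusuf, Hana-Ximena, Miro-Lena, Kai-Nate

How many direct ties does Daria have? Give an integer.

Daria is directly tied to Kai. That is 1 neighbor, so the degree of Daria is 1.

1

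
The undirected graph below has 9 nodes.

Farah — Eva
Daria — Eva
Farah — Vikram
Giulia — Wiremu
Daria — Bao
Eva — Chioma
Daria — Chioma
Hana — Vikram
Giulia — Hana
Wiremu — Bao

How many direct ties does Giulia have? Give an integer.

2

Giulia is directly tied to Hana and Wiremu. That is 2 neighbors, so the degree of Giulia is 2.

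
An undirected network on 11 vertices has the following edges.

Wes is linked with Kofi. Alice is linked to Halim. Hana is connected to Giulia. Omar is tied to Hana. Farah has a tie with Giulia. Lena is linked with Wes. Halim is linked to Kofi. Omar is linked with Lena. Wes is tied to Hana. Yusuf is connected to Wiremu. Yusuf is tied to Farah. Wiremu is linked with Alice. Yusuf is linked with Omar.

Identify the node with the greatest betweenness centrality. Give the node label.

Unnormalized betweenness of each node: Alice:5, Farah:3, Giulia:3, Halim:14/3, Hana:19/2, Kofi:7, Lena:5/2, Omar:28/3, Wes:34/3, Wiremu:23/3, Yusuf:13.
Yusuf has the largest value, 13, making it the main broker — the node through which the most shortest paths run.

Yusuf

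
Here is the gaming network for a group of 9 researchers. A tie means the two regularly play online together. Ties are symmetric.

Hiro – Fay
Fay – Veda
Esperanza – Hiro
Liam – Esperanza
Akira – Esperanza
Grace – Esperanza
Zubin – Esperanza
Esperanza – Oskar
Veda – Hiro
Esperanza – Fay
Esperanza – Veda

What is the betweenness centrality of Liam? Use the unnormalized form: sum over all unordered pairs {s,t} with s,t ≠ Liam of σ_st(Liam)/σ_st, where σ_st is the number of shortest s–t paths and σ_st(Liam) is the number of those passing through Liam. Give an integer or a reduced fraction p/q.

No shortest path between any pair of other nodes passes through Liam.
Summing the contributions gives betweenness(Liam) = 0.

0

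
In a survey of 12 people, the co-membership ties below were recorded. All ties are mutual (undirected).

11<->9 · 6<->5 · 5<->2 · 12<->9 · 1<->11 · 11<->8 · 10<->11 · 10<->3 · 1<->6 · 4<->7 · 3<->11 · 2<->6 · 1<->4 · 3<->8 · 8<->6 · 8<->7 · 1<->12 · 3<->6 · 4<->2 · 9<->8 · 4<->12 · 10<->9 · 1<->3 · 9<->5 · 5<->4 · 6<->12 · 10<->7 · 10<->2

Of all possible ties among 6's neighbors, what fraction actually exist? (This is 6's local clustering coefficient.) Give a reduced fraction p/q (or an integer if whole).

4/15

6's neighbors: 1, 2, 3, 5, 8, and 12 (k = 6).
Possible neighbor pairs: C(6,2) = 15. Edges among them: 1–3, 1–12, 2–5, 3–8 → e = 4.
Clustering(6) = 4/15.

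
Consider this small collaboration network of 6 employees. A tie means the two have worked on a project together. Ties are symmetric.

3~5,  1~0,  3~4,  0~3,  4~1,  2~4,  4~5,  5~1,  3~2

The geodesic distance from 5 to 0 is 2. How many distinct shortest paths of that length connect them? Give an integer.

2

The shortest distance is 2. The length-2 paths are: 5–3–0; 5–1–0.
That gives 2 distinct shortest paths.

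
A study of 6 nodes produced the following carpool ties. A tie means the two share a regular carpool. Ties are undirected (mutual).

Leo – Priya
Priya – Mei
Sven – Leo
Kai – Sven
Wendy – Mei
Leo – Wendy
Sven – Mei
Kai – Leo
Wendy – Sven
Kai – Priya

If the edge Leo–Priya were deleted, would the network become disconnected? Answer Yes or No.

Even without that edge, Leo still reaches Priya via Leo – Kai – Priya, so the network stays connected. Not a bridge.

No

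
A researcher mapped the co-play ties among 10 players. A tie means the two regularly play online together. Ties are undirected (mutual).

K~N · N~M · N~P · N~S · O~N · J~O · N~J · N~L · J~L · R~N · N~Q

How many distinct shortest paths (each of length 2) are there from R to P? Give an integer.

The shortest distance is 2, and the only length-2 path is R–N–P. So there is exactly 1 shortest path.

1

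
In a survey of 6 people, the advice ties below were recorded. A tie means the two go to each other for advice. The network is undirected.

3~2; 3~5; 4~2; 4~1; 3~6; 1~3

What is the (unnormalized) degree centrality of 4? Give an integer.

4 is directly tied to 1 and 2. That is 2 neighbors, so the degree of 4 is 2.

2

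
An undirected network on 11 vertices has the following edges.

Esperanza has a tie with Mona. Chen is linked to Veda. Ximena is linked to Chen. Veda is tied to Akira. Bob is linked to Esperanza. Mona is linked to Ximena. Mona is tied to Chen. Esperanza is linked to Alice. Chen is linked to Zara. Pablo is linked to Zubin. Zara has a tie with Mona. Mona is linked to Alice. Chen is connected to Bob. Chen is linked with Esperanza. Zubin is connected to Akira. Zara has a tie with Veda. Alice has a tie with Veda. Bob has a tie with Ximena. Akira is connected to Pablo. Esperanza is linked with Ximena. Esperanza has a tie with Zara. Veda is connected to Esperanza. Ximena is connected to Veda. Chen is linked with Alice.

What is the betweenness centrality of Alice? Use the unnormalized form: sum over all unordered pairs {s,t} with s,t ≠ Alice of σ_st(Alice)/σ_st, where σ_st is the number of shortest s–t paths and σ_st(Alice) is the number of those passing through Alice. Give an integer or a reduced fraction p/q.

4/5

Pairs whose geodesics pass through Alice — Mona–Veda: 1/5; Mona–Pablo: 1/5; Mona–Zubin: 1/5; Mona–Akira: 1/5.
All other pairs contribute 0.
Summing the contributions gives betweenness(Alice) = 4/5.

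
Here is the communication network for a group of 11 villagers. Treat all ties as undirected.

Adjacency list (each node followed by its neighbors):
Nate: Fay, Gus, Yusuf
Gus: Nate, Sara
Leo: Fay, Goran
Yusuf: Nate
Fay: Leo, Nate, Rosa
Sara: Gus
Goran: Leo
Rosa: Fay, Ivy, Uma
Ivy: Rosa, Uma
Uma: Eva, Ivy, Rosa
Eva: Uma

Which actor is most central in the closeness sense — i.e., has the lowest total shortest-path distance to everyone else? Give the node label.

Fay

Farness (sum of distances to all others) for each node — Eva:37, Fay:19, Goran:35, Gus:29, Ivy:29, Leo:26, Nate:22, Rosa:22, Sara:38, Uma:28, Yusuf:31.
The smallest farness is 19, for Fay, so Fay has the highest closeness.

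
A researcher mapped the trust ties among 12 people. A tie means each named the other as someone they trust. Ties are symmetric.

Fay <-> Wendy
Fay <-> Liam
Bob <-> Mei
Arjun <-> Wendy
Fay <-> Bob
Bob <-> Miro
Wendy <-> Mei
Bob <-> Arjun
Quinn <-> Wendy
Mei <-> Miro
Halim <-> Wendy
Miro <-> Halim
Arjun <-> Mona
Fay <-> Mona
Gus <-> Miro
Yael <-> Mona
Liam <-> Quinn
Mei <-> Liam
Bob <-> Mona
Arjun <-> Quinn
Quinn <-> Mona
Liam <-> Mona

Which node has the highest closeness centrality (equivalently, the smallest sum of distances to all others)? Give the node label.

Farness (sum of distances to all others) for each node — Arjun:19, Bob:17, Fay:19, Gus:30, Halim:24, Liam:20, Mei:19, Miro:20, Mona:18, Quinn:21, Wendy:19, Yael:28.
The smallest farness is 17, for Bob, so Bob has the highest closeness.

Bob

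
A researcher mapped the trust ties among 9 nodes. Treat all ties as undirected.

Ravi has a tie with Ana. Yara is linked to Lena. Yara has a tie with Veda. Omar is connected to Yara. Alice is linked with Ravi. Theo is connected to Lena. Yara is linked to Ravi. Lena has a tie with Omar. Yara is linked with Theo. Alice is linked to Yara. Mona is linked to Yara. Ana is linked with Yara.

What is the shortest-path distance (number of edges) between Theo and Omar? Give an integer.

2

One shortest route is Theo – Yara – Omar, which uses 2 edges, and Theo and Omar are not directly tied, so nothing shorter exists. So d(Theo,Omar) = 2.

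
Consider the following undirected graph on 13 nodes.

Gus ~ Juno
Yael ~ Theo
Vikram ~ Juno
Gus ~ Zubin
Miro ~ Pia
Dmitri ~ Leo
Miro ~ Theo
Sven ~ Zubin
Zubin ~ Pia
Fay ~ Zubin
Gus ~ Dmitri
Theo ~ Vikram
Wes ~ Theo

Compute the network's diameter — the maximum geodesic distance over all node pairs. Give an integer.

Eccentricity of each node (its greatest distance to any other): Dmitri:5, Fay:5, Gus:4, Juno:3, Leo:6, Miro:5, Pia:4, Sven:5, Theo:5, Vikram:4, Wes:6, Yael:6, Zubin:4.
The maximum eccentricity is 6, realized for instance by the pair Leo–Yael via Leo – Dmitri – Gus – Juno – Vikram – Theo – Yael. So the diameter is 6.

6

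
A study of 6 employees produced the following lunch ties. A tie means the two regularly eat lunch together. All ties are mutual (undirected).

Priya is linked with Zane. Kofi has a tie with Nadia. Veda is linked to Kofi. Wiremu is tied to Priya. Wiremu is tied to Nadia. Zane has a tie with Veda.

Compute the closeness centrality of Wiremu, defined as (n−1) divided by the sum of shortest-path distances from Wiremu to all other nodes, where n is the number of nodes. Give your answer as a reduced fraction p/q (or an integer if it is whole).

Distances from Wiremu: Kofi:2, Nadia:1, Priya:1, Veda:3, Zane:2. Sum = 9.
n = 6, so closeness = 5/9.

5/9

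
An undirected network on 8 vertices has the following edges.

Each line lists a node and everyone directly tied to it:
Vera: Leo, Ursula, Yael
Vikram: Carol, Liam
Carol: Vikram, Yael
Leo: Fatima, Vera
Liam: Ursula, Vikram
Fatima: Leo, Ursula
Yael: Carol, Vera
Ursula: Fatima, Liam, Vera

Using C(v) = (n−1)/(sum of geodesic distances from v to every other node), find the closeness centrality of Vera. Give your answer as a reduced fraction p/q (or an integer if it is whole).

7/12

Distances from Vera: Carol:2, Fatima:2, Leo:1, Liam:2, Ursula:1, Vikram:3, Yael:1. Sum = 12.
n = 8, so closeness = 7/12.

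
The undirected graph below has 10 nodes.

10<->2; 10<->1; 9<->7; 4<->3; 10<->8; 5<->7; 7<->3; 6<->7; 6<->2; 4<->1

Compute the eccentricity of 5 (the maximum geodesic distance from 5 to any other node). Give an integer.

Distances from 5: 1:4, 2:3, 3:2, 4:3, 6:2, 7:1, 8:5, 9:2, 10:4.
The largest is 5 (to 8), so the eccentricity of 5 is 5.

5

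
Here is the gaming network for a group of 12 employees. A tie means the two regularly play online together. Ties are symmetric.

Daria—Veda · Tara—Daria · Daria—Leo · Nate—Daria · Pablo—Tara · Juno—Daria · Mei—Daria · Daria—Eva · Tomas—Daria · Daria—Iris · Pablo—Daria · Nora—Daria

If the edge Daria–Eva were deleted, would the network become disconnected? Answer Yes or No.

Yes

Without the Daria–Eva edge there is no alternate route between Daria and Eva, so the network disconnects. It is a bridge.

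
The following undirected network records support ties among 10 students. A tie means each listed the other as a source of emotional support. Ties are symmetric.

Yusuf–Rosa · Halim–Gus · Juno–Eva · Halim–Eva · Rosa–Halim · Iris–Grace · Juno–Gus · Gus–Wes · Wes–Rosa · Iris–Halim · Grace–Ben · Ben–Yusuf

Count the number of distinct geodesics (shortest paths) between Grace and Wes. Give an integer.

The shortest distance is 4. The length-4 paths are: Grace–Iris–Halim–Rosa–Wes; Grace–Ben–Yusuf–Rosa–Wes; Grace–Iris–Halim–Gus–Wes.
That gives 3 distinct shortest paths.

3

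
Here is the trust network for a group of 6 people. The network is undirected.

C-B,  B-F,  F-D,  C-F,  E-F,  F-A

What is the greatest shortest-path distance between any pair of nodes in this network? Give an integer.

Eccentricity of each node (its greatest distance to any other): A:2, B:2, C:2, D:2, E:2, F:1.
The maximum eccentricity is 2, realized for instance by the pair C–A via C – F – A. So the diameter is 2.

2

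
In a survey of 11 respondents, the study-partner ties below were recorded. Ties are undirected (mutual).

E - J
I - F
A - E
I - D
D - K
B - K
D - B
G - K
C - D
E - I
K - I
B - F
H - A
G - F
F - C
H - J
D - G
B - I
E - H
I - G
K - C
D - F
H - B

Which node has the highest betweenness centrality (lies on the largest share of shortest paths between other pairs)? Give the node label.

I

Unnormalized betweenness of each node: A:0, B:19/2, C:1/5, D:179/60, E:46/5, F:167/60, G:1/5, H:7, I:247/20, J:0, K:167/60.
I has the largest value, 247/20, making it the main broker — the node through which the most shortest paths run.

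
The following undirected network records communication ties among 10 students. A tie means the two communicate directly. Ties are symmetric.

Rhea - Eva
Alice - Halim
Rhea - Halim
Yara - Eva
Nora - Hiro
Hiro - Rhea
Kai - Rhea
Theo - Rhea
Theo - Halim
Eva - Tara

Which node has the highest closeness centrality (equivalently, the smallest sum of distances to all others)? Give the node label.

Rhea

Farness (sum of distances to all others) for each node — Alice:26, Eva:17, Halim:18, Hiro:19, Kai:21, Nora:27, Rhea:13, Tara:25, Theo:19, Yara:25.
The smallest farness is 13, for Rhea, so Rhea has the highest closeness.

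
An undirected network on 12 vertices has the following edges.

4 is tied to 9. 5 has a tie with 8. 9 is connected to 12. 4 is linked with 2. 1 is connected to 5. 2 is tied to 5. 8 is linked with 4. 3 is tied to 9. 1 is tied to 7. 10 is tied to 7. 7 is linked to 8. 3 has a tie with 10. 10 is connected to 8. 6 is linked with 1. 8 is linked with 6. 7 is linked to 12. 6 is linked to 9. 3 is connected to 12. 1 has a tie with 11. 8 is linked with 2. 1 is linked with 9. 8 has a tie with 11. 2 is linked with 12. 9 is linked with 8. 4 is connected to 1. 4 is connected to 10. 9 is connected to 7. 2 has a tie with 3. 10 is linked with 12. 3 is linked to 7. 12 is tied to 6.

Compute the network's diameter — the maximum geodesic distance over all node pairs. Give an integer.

3

Eccentricity of each node (its greatest distance to any other): 1:2, 2:2, 3:3, 4:2, 5:2, 6:2, 7:2, 8:2, 9:2, 10:2, 11:3, 12:3.
The maximum eccentricity is 3, realized for instance by the pair 11–12 via 11 – 8 – 9 – 12. So the diameter is 3.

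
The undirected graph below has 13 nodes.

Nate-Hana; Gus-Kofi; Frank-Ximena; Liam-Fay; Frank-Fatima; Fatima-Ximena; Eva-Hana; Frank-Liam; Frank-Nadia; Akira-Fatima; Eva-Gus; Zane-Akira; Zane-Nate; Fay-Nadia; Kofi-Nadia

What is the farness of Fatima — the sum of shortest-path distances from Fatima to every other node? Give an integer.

31

Distances from Fatima: Akira:1, Eva:5, Fay:3, Frank:1, Gus:4, Hana:4, Kofi:3, Liam:2, Nadia:2, Nate:3, Ximena:1, Zane:2.
Sum = 1 + 5 + 3 + 1 + 4 + 4 + 3 + 2 + 2 + 3 + 1 + 2 = 31.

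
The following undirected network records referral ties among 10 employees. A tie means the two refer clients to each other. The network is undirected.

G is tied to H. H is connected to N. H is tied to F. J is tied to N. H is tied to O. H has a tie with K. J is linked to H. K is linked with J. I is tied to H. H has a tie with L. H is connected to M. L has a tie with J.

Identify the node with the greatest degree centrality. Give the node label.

Degrees — F:1, G:1, H:9, I:1, J:4, K:2, L:2, M:1, N:2, O:1.
The maximum is 9, attained only by H.

H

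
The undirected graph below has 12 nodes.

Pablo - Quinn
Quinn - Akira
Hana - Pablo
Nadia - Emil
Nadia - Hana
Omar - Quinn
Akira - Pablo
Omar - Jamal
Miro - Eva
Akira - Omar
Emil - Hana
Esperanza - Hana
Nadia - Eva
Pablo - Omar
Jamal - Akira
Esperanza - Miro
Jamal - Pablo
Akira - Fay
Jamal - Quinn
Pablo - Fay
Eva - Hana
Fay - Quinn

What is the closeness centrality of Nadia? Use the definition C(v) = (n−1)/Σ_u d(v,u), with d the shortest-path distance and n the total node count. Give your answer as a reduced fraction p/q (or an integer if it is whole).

11/24

Distances from Nadia: Akira:3, Emil:1, Esperanza:2, Eva:1, Fay:3, Hana:1, Jamal:3, Miro:2, Omar:3, Pablo:2, Quinn:3. Sum = 24.
n = 12, so closeness = 11/24.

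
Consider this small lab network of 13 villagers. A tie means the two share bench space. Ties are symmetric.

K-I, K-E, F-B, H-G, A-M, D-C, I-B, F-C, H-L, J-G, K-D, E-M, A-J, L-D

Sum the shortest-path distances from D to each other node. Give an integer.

Distances from D: A:4, B:3, C:1, E:2, F:2, G:3, H:2, I:2, J:4, K:1, L:1, M:3.
Sum = 4 + 3 + 1 + 2 + 2 + 3 + 2 + 2 + 4 + 1 + 1 + 3 = 28.

28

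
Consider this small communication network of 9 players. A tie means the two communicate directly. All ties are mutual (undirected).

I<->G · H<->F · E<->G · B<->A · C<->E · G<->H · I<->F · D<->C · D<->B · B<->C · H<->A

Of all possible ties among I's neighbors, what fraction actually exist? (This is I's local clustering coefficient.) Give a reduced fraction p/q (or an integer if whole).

0

I's neighbors: F and G (k = 2).
Possible neighbor pairs: C(2,2) = 1. Edges among them: none → e = 0.
Clustering(I) = 0/1.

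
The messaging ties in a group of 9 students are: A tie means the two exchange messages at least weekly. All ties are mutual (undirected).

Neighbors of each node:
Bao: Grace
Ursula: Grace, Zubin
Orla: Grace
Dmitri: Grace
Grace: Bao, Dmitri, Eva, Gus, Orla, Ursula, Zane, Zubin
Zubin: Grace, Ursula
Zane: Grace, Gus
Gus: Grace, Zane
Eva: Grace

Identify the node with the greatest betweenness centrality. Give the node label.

Unnormalized betweenness of each node: Bao:0, Dmitri:0, Eva:0, Grace:26, Gus:0, Orla:0, Ursula:0, Zane:0, Zubin:0.
Grace has the largest value, 26, making it the main broker — the node through which the most shortest paths run.

Grace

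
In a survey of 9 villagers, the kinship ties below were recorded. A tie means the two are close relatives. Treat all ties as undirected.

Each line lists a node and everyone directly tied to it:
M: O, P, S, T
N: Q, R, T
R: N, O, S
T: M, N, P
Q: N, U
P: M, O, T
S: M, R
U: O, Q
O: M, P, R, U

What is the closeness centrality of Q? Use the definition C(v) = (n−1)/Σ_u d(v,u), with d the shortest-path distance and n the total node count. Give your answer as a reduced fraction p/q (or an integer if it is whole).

8/17

Distances from Q: M:3, N:1, O:2, P:3, R:2, S:3, T:2, U:1. Sum = 17.
n = 9, so closeness = 8/17.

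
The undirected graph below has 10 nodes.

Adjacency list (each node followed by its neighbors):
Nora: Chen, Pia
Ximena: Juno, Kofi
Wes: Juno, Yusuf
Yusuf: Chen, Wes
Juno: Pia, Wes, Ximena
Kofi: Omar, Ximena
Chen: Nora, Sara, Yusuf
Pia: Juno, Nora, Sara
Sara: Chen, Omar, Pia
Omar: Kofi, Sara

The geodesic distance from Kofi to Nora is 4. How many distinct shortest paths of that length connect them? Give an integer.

The shortest distance is 4. The length-4 paths are: Kofi–Omar–Sara–Pia–Nora; Kofi–Ximena–Juno–Pia–Nora; Kofi–Omar–Sara–Chen–Nora.
That gives 3 distinct shortest paths.

3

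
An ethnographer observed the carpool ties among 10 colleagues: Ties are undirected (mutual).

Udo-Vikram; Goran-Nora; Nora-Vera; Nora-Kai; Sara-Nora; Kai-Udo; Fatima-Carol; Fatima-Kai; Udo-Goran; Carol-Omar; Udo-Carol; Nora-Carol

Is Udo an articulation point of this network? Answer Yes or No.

Yes

Removing Udo leaves {Carol, Fatima, Goran, Kai, Nora, Omar, Sara, and Vera} with no path to {Vikram}, so the network splits into 2 components. Udo is a cut vertex.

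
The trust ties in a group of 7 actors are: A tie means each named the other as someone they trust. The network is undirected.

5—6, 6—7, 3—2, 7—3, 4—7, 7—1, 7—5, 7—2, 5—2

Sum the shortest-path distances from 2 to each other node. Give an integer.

9

Distances from 2: 1:2, 3:1, 4:2, 5:1, 6:2, 7:1.
Sum = 2 + 1 + 2 + 1 + 2 + 1 = 9.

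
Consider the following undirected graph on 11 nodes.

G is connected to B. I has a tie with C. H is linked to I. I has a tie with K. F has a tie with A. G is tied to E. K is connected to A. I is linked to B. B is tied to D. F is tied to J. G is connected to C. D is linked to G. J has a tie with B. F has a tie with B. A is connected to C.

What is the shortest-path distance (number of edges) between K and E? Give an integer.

One shortest route is K – A – C – G – E, which uses 4 edges, and at distance 3 from K we only reach {D, G, J}, which does not include E. So d(K,E) = 4.

4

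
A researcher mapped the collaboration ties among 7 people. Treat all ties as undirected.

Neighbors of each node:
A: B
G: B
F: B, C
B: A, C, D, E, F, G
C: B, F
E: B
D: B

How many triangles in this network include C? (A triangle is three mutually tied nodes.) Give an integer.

1

C's neighbors: B and F.
Neighbor pairs that are themselves tied: C–B–F. Each forms one triangle with C, for 1 in total.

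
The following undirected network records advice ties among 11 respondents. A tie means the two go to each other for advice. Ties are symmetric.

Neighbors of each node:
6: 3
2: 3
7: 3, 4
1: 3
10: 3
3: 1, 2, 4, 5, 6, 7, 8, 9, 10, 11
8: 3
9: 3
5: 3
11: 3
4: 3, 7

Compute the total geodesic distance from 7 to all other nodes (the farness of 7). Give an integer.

18

Distances from 7: 1:2, 2:2, 3:1, 4:1, 5:2, 6:2, 8:2, 9:2, 10:2, 11:2.
Sum = 2 + 2 + 1 + 1 + 2 + 2 + 2 + 2 + 2 + 2 = 18.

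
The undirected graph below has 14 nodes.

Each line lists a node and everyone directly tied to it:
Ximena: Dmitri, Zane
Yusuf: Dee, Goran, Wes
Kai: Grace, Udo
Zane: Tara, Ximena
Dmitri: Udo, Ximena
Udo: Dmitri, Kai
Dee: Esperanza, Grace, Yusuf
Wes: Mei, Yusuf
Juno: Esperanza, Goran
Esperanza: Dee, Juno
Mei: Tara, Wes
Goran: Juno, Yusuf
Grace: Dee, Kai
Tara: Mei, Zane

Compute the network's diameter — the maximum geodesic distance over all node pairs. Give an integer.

7

Eccentricity of each node (its greatest distance to any other): Dee:5, Dmitri:6, Esperanza:6, Goran:6, Grace:5, Juno:7, Kai:5, Mei:5, Tara:5, Udo:5, Wes:5, Ximena:7, Yusuf:5, Zane:6.
The maximum eccentricity is 7, realized for instance by the pair Juno–Ximena via Juno – Esperanza – Dee – Grace – Kai – Udo – Dmitri – Ximena. So the diameter is 7.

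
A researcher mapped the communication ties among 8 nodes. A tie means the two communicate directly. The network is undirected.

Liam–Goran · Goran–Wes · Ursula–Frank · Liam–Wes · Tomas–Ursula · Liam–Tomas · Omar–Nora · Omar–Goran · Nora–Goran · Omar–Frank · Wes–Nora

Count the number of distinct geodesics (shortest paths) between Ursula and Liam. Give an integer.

The shortest distance is 2, and the only length-2 path is Ursula–Tomas–Liam. So there is exactly 1 shortest path.

1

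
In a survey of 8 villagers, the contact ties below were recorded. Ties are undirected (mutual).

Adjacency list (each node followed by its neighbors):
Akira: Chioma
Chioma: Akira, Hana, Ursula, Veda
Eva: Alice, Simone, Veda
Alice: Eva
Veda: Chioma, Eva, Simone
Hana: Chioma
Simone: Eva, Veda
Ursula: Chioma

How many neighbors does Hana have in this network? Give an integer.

Hana is directly tied to Chioma. That is 1 neighbor, so the degree of Hana is 1.

1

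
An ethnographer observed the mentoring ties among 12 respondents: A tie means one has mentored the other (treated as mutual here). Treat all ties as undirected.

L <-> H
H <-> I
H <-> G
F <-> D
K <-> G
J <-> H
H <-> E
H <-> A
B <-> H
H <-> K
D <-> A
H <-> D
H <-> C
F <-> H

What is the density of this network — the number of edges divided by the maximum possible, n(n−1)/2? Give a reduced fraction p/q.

There are 14 edges and 12 nodes, so the maximum possible is C(12,2) = 66.
Density = 14/66 = 7/33.

7/33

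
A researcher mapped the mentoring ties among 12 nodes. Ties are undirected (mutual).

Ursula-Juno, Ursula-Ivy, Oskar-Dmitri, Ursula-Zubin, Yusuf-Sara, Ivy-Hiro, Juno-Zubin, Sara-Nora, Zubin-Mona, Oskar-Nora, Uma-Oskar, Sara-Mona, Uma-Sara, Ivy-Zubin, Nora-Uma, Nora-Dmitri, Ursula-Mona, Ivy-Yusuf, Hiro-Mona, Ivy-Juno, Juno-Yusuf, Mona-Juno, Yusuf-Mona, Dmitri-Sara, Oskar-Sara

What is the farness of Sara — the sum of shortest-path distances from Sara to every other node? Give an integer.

Distances from Sara: Dmitri:1, Hiro:2, Ivy:2, Juno:2, Mona:1, Nora:1, Oskar:1, Uma:1, Ursula:2, Yusuf:1, Zubin:2.
Sum = 1 + 2 + 2 + 2 + 1 + 1 + 1 + 1 + 2 + 1 + 2 = 16.

16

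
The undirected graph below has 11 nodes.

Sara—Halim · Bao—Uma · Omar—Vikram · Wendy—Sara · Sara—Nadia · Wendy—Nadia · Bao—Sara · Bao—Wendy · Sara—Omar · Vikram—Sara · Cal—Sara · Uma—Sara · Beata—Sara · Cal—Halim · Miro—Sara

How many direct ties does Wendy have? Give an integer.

Wendy is directly tied to Bao, Nadia, and Sara. That is 3 neighbors, so the degree of Wendy is 3.

3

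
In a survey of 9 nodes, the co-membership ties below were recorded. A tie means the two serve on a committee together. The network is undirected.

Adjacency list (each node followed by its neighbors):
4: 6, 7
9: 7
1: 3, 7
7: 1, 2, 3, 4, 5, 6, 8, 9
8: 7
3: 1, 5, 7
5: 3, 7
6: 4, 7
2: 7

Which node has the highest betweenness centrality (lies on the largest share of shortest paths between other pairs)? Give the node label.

Unnormalized betweenness of each node: 1:0, 2:0, 3:1/2, 4:0, 5:0, 6:0, 7:49/2, 8:0, 9:0.
7 has the largest value, 49/2, making it the main broker — the node through which the most shortest paths run.

7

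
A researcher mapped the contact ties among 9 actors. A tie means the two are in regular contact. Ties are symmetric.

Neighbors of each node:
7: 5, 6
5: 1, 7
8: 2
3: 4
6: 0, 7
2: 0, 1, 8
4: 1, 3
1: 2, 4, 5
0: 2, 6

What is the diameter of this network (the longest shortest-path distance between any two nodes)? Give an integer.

5

Eccentricity of each node (its greatest distance to any other): 0:4, 1:3, 2:3, 3:5, 4:4, 5:3, 6:5, 7:4, 8:4.
The maximum eccentricity is 5, realized for instance by the pair 6–3 via 6 – 7 – 5 – 1 – 4 – 3. So the diameter is 5.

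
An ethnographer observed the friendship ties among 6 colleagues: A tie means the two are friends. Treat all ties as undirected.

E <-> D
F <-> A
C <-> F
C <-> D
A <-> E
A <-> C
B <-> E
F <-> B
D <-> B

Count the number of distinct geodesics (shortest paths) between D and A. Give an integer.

The shortest distance is 2. The length-2 paths are: D–E–A; D–C–A.
That gives 2 distinct shortest paths.

2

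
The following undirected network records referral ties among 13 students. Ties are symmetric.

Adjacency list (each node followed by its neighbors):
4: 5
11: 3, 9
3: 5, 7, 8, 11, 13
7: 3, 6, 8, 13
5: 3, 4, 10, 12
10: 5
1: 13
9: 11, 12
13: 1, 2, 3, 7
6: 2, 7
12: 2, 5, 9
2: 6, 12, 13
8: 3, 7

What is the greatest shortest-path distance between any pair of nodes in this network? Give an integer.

4

Eccentricity of each node (its greatest distance to any other): 1:4, 2:3, 3:2, 4:4, 5:3, 6:4, 7:3, 8:3, 9:4, 10:4, 11:3, 12:3, 13:3.
The maximum eccentricity is 4, realized for instance by the pair 1–10 via 1 – 13 – 3 – 5 – 10. So the diameter is 4.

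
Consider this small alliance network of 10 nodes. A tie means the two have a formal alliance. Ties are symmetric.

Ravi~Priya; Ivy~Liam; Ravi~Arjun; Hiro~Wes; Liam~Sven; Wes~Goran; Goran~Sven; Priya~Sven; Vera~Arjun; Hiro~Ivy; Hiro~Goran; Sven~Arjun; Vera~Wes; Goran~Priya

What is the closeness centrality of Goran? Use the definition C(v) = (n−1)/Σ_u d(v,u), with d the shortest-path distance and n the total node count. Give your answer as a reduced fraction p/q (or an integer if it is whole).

Distances from Goran: Arjun:2, Hiro:1, Ivy:2, Liam:2, Priya:1, Ravi:2, Sven:1, Vera:2, Wes:1. Sum = 14.
n = 10, so closeness = 9/14.

9/14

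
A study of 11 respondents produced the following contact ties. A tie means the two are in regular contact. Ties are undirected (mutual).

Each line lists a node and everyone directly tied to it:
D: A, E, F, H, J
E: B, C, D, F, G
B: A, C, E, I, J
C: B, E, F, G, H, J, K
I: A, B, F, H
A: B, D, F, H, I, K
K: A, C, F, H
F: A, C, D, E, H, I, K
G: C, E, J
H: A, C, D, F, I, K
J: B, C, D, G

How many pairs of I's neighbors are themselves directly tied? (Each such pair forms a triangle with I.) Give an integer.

4

I's neighbors: A, B, F, and H.
Neighbor pairs that are themselves tied: I–A–B; I–A–F; I–A–H; I–F–H. Each forms one triangle with I, for 4 in total.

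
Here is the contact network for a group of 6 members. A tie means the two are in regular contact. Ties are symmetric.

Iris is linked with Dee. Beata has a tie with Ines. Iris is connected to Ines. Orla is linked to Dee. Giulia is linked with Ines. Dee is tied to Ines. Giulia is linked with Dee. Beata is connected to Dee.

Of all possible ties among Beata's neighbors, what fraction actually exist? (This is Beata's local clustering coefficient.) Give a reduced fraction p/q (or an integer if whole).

1

Beata's neighbors: Dee and Ines (k = 2).
Possible neighbor pairs: C(2,2) = 1. Edges among them: Dee–Ines → e = 1.
Clustering(Beata) = 1/1.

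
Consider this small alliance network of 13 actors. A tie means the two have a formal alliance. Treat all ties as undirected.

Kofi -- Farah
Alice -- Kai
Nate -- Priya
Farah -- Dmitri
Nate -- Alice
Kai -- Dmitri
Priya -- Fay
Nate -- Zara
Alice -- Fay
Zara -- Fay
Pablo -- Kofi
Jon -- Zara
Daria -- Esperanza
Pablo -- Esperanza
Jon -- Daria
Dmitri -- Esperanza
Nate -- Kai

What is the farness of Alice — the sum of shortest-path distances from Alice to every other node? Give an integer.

Distances from Alice: Daria:4, Dmitri:2, Esperanza:3, Farah:3, Fay:1, Jon:3, Kai:1, Kofi:4, Nate:1, Pablo:4, Priya:2, Zara:2.
Sum = 4 + 2 + 3 + 3 + 1 + 3 + 1 + 4 + 1 + 4 + 2 + 2 = 30.

30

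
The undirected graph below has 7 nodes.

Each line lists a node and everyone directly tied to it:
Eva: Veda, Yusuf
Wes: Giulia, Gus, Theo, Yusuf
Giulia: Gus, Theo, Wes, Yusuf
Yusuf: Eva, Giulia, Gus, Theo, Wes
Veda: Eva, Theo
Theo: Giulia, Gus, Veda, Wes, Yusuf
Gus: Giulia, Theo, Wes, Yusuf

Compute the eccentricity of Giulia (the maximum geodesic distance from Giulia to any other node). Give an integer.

Distances from Giulia: Eva:2, Gus:1, Theo:1, Veda:2, Wes:1, Yusuf:1.
The largest is 2 (to Eva and Veda), so the eccentricity of Giulia is 2.

2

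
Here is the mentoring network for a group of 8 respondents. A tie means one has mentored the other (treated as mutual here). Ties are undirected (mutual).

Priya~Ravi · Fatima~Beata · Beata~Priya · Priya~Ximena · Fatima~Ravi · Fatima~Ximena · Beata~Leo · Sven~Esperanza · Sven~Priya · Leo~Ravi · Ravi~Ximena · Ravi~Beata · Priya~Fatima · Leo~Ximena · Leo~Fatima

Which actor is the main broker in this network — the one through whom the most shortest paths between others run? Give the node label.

Priya

Unnormalized betweenness of each node: Beata:3/4, Esperanza:0, Fatima:1, Leo:1/4, Priya:41/4, Ravi:1, Sven:6, Ximena:3/4.
Priya has the largest value, 41/4, making it the main broker — the node through which the most shortest paths run.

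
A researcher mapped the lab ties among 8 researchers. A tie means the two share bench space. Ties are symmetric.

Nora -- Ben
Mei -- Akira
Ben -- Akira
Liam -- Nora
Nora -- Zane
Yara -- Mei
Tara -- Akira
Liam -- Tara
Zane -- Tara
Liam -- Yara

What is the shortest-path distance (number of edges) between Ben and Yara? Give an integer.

One shortest route is Ben – Nora – Liam – Yara, which uses 3 edges, and at distance 2 from Ben we only reach {Liam, Mei, Tara, Zane}, which does not include Yara. So d(Ben,Yara) = 3.

3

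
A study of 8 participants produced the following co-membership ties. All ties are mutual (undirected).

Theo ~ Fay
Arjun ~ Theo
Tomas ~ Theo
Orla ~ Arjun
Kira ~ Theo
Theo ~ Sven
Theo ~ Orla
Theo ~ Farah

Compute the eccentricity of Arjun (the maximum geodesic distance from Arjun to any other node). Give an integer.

Distances from Arjun: Farah:2, Fay:2, Kira:2, Orla:1, Sven:2, Theo:1, Tomas:2.
The largest is 2 (to Tomas, Fay, Kira, Sven, and Farah), so the eccentricity of Arjun is 2.

2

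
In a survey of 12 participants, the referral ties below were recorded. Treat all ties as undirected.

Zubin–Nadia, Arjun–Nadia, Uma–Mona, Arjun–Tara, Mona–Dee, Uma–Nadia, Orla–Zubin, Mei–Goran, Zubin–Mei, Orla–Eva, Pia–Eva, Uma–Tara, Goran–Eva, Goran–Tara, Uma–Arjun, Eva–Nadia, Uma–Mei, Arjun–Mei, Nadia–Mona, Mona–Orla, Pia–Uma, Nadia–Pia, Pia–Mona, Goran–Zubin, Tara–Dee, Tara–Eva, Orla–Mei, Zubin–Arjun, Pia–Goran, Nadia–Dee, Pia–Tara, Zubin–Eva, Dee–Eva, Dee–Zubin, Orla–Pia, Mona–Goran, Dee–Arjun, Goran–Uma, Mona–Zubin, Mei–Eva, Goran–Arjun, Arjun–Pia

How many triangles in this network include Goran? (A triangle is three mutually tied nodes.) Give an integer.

17

Goran's neighbors: Arjun, Eva, Mei, Mona, Pia, Tara, Uma, and Zubin.
Neighbor pairs that are themselves tied: Goran–Arjun–Mei; Goran–Arjun–Pia; Goran–Arjun–Tara; Goran–Arjun–Uma; Goran–Arjun–Zubin; Goran–Eva–Mei; Goran–Eva–Pia; Goran–Eva–Tara; Goran–Eva–Zubin; Goran–Mei–Uma; Goran–Mei–Zubin; Goran–Mona–Pia; Goran–Mona–Uma; Goran–Mona–Zubin; Goran–Pia–Tara; Goran–Pia–Uma; Goran–Tara–Uma. Each forms one triangle with Goran, for 17 in total.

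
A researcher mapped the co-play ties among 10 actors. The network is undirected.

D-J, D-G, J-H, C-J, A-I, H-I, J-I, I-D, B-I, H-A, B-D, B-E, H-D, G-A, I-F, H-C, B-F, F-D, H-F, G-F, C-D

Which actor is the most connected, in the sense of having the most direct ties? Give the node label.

Degrees — A:3, B:4, C:3, D:7, E:1, F:5, G:3, H:6, I:6, J:4.
The maximum is 7, attained only by D.

D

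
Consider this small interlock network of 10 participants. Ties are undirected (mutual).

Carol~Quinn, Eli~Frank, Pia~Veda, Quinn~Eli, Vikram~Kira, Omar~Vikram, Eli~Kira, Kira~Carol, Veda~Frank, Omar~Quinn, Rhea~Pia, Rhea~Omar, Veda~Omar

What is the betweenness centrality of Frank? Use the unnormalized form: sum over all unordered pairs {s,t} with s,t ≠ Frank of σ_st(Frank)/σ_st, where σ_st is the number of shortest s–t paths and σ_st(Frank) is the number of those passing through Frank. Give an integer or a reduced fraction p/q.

Pairs whose geodesics pass through Frank — Eli–Veda: 1; Eli–Pia: 1; Veda–Kira: 1/2; Pia–Kira: 1/3.
All other pairs contribute 0.
Summing the contributions gives betweenness(Frank) = 17/6.

17/6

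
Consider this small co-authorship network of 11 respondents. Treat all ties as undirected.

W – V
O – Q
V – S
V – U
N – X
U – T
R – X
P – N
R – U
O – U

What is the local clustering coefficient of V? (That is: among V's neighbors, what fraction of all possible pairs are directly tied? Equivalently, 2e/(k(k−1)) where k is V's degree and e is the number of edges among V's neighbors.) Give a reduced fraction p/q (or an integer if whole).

0

V's neighbors: S, U, and W (k = 3).
Possible neighbor pairs: C(3,2) = 3. Edges among them: none → e = 0.
Clustering(V) = 0/3 = 0.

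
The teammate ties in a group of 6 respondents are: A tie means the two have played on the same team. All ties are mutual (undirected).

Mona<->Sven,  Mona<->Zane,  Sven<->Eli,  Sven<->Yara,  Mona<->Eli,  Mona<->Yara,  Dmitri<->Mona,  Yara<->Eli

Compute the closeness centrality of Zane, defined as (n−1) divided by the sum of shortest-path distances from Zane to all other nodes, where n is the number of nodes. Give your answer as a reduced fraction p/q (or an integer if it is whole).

5/9

Distances from Zane: Dmitri:2, Eli:2, Mona:1, Sven:2, Yara:2. Sum = 9.
n = 6, so closeness = 5/9.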